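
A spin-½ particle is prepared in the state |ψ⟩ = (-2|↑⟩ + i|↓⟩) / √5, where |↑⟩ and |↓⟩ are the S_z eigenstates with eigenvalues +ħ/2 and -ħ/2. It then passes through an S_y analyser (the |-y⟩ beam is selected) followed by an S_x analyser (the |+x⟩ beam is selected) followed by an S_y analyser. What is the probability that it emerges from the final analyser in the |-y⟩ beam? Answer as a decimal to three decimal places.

First analyser (S_y): P(|-y⟩) = |⟨-y|ψ⟩|² = 9/10.
After stage 1 the state is |-y⟩; P(|+x⟩) = |⟨+x|-y⟩|² = 1/2.
After stage 2 the state is |+x⟩; P(|-y⟩) = |⟨-y|+x⟩|² = 1/2.
Joint probability = 9/10 × 1/2 × 1/2 = 0.225.

0.225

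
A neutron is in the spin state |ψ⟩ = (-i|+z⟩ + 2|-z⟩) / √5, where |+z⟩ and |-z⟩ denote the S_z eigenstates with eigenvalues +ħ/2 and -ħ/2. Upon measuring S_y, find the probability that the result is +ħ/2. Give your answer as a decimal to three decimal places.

0.900

|+y⟩ = (|+z⟩ + i|-z⟩)/√2, so ⟨+y|ψ⟩ = (-3i) / (√2·√5).
P = |-3i|² / 10 = 9/10.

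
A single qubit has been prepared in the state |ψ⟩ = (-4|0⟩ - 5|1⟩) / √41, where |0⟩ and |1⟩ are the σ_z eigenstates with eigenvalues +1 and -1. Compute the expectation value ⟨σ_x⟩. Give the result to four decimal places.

0.9756

⟨σ_x⟩ = 2 Re(a* b)/(|a|²+|b|²) with a = -4, b = -5.
a* b = 20, so ⟨σ_x⟩ = 40/41.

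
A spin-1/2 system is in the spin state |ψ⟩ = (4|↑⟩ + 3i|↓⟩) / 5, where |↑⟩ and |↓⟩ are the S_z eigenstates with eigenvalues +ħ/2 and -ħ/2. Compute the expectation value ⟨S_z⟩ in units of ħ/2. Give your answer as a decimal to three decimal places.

0.280

⟨σ_z⟩ = |a|² - |b|² divided by |a|²+|b|², with a, b the |↑⟩, |↓⟩ amplitudes.
= (16 - 9)/25 = 7/25.
⟨S_z⟩ = (ħ/2)·⟨σ_z⟩.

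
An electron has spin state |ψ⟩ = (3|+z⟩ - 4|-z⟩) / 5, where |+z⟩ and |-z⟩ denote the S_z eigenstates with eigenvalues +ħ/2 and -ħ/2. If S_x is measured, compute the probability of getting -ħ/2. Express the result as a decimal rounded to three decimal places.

0.980

|-x⟩ = (|+z⟩ - |-z⟩)/√2, so ⟨-x|ψ⟩ = (7) / (√2·5).
P = |7|² / 50 = 49/50.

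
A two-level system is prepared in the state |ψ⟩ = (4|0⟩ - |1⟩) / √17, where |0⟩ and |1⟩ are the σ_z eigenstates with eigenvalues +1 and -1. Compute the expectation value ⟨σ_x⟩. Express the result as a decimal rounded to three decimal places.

-0.471

⟨σ_x⟩ = 2 Re(a* b)/(|a|²+|b|²) with a = 4, b = -1.
a* b = -4, so ⟨σ_x⟩ = -8/17.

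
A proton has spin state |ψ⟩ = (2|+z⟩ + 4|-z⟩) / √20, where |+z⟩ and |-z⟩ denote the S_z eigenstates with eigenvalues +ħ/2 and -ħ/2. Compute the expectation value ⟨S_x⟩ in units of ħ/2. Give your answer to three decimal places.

⟨σ_x⟩ = 2 Re(a* b)/(|a|²+|b|²) with a = 2, b = 4.
a* b = 8, so ⟨σ_x⟩ = 16/20.
⟨S_x⟩ = (ħ/2)·⟨σ_x⟩.

0.800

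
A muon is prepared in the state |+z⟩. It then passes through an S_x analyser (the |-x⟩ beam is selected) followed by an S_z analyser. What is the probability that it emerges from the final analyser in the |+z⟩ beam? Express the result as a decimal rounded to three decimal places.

First analyser (S_x): from |+z⟩, P(|-x⟩) = 1/2.
After stage 1 the state is |-x⟩; P(|+z⟩) = |⟨+z|-x⟩|² = 1/2.
Joint probability = 1/2 × 1/2 = 0.250.

0.250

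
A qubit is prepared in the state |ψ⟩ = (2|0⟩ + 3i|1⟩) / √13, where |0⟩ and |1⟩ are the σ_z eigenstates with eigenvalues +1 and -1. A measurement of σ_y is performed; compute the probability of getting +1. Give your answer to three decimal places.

|+y⟩ = (|0⟩ + i|1⟩)/√2, so ⟨+y|ψ⟩ = (5) / (√2·√13).
P = |5|² / 26 = 25/26.

0.962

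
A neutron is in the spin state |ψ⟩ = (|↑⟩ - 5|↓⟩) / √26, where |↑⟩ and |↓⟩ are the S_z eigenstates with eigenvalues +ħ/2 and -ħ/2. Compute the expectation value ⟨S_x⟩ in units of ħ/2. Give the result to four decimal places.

⟨σ_x⟩ = 2 Re(a* b)/(|a|²+|b|²) with a = 1, b = -5.
a* b = -5, so ⟨σ_x⟩ = -10/26.
⟨S_x⟩ = (ħ/2)·⟨σ_x⟩.

-0.3846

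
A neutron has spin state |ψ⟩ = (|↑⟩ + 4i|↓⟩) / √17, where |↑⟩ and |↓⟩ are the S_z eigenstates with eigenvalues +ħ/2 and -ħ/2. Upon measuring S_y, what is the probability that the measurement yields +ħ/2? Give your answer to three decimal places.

0.735

|+y⟩ = (|↑⟩ + i|↓⟩)/√2, so ⟨+y|ψ⟩ = (5) / (√2·√17).
P = |5|² / 34 = 25/34.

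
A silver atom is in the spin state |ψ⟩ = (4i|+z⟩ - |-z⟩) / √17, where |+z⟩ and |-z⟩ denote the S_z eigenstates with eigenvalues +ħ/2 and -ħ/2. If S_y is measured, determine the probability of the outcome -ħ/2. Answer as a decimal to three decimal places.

|-y⟩ = (|+z⟩ - i|-z⟩)/√2, so ⟨-y|ψ⟩ = (3i) / (√2·√17).
P = |3i|² / 34 = 9/34.

0.265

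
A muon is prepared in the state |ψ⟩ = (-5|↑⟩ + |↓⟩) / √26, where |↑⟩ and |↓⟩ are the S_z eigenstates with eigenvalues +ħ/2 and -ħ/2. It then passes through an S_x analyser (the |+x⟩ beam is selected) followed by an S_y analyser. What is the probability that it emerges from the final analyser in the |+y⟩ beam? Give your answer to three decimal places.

0.154

First analyser (S_x): P(|+x⟩) = |⟨+x|ψ⟩|² = 16/52.
After stage 1 the state is |+x⟩; P(|+y⟩) = |⟨+y|+x⟩|² = 1/2.
Joint probability = 16/52 × 1/2 = 0.154.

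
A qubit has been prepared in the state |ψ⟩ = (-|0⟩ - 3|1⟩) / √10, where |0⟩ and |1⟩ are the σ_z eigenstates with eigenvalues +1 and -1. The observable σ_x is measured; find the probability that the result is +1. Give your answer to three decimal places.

0.800

|+x⟩ = (|0⟩ + |1⟩)/√2, so ⟨+x|ψ⟩ = (-4) / (√2·√10).
P = |-4|² / 20 = 16/20.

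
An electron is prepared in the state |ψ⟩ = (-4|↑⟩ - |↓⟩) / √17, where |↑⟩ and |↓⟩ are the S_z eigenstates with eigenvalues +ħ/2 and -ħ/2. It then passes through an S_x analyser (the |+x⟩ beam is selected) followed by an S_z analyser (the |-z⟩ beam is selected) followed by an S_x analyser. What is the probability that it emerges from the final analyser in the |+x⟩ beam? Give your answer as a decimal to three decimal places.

0.184

First analyser (S_x): P(|+x⟩) = |⟨+x|ψ⟩|² = 25/34.
After stage 1 the state is |+x⟩; P(|-z⟩) = |⟨-z|+x⟩|² = 1/2.
After stage 2 the state is |-z⟩; P(|+x⟩) = |⟨+x|-z⟩|² = 1/2.
Joint probability = 25/34 × 1/2 × 1/2 = 0.184.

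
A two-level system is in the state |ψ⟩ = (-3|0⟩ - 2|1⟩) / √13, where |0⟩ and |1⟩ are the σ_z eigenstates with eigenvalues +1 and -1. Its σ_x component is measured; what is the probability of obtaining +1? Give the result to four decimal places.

|+x⟩ = (|0⟩ + |1⟩)/√2, so ⟨+x|ψ⟩ = (-5) / (√2·√13).
P = |-5|² / 26 = 25/26.

0.9615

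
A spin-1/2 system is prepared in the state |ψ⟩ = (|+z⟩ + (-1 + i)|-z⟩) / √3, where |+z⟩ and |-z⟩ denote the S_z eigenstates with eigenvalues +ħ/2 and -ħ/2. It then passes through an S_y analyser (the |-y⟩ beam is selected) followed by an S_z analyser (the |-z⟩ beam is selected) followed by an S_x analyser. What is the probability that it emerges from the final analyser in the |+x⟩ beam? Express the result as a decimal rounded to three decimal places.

First analyser (S_y): P(|-y⟩) = |⟨-y|ψ⟩|² = 1/6.
After stage 1 the state is |-y⟩; P(|-z⟩) = |⟨-z|-y⟩|² = 1/2.
After stage 2 the state is |-z⟩; P(|+x⟩) = |⟨+x|-z⟩|² = 1/2.
Joint probability = 1/6 × 1/2 × 1/2 = 0.042.

0.042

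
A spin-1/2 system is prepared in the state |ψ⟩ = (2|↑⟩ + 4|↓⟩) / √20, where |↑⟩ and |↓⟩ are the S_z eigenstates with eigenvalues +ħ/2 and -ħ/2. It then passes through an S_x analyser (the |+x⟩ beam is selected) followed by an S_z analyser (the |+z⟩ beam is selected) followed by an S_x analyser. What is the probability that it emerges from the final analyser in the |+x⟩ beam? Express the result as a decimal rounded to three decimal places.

First analyser (S_x): P(|+x⟩) = |⟨+x|ψ⟩|² = 36/40.
After stage 1 the state is |+x⟩; P(|+z⟩) = |⟨+z|+x⟩|² = 1/2.
After stage 2 the state is |+z⟩; P(|+x⟩) = |⟨+x|+z⟩|² = 1/2.
Joint probability = 36/40 × 1/2 × 1/2 = 0.225.

0.225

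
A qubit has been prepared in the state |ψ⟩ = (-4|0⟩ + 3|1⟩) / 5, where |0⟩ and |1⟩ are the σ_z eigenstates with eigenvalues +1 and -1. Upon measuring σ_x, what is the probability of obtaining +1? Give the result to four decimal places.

|+x⟩ = (|0⟩ + |1⟩)/√2, so ⟨+x|ψ⟩ = (-1) / (√2·5).
P = |-1|² / 50 = 1/50.

0.0200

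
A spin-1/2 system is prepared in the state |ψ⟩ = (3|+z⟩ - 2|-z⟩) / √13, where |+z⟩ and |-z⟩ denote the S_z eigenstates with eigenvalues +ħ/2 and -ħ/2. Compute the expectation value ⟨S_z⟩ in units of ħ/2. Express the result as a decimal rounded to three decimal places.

0.385

⟨σ_z⟩ = |a|² - |b|² divided by |a|²+|b|², with a, b the |+z⟩, |-z⟩ amplitudes.
= (9 - 4)/13 = 5/13.
⟨S_z⟩ = (ħ/2)·⟨σ_z⟩.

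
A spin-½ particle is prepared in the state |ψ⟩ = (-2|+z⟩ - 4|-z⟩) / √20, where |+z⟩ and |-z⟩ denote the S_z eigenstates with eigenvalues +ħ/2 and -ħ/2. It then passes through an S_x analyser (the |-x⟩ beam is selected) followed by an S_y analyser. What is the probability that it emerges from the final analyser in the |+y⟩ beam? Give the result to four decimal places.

First analyser (S_x): P(|-x⟩) = |⟨-x|ψ⟩|² = 4/40.
After stage 1 the state is |-x⟩; P(|+y⟩) = |⟨+y|-x⟩|² = 1/2.
Joint probability = 4/40 × 1/2 = 0.0500.

0.0500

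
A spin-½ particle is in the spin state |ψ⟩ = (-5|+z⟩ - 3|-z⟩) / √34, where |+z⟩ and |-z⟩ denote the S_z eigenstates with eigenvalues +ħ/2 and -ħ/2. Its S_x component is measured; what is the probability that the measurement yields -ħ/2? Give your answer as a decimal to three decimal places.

0.059

|-x⟩ = (|+z⟩ - |-z⟩)/√2, so ⟨-x|ψ⟩ = (-2) / (√2·√34).
P = |-2|² / 68 = 4/68.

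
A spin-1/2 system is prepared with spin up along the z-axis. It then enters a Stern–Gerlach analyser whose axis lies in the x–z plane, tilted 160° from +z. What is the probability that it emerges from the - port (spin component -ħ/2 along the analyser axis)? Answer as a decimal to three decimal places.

For spin-½, the probability of finding spin-up along an axis at angle θ to the initial spin direction is cos²(θ/2); spin-down is sin²(θ/2).
θ = 160°, so P = sin²(80°) ≈ 0.970.

0.970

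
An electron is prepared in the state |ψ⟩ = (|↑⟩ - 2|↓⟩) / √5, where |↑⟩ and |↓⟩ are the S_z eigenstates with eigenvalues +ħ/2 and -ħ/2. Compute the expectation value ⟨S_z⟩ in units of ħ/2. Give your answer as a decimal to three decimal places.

-0.600

⟨σ_z⟩ = |a|² - |b|² divided by |a|²+|b|², with a, b the |↑⟩, |↓⟩ amplitudes.
= (1 - 4)/5 = -3/5.
⟨S_z⟩ = (ħ/2)·⟨σ_z⟩.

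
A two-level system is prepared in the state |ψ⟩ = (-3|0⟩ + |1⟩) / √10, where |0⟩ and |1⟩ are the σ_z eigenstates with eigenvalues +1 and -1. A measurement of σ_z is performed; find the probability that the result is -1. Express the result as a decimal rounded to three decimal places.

0.100

The -1 outcome corresponds to |1⟩. Its amplitude in |ψ⟩ is 1/√10.
P = |1|² / 10 = 1/10.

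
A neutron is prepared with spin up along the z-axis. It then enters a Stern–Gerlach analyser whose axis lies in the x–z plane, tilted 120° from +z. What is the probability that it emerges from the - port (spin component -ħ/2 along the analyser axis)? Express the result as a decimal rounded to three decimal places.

0.750

For spin-½, the probability of finding spin-up along an axis at angle θ to the initial spin direction is cos²(θ/2); spin-down is sin²(θ/2).
θ = 120°, so P = sin²(60°) ≈ 0.750.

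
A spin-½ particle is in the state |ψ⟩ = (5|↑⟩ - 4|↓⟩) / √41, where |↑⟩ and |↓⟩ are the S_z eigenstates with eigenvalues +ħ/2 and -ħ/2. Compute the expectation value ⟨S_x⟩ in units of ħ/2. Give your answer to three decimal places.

⟨σ_x⟩ = 2 Re(a* b)/(|a|²+|b|²) with a = 5, b = -4.
a* b = -20, so ⟨σ_x⟩ = -40/41.
⟨S_x⟩ = (ħ/2)·⟨σ_x⟩.

-0.976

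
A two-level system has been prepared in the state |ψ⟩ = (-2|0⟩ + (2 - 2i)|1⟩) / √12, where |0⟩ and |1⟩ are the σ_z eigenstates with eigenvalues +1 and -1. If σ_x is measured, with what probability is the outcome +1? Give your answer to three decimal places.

|+x⟩ = (|0⟩ + |1⟩)/√2, so ⟨+x|ψ⟩ = (-2i) / (√2·√12).
P = |-2i|² / 24 = 4/24.

0.167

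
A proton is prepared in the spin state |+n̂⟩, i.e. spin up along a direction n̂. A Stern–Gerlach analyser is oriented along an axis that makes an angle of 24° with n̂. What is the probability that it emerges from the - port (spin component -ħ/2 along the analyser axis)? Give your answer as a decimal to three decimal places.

0.043

For spin-½, the probability of finding spin-up along an axis at angle θ to the initial spin direction is cos²(θ/2); spin-down is sin²(θ/2).
θ = 24°, so P = sin²(12°) ≈ 0.043.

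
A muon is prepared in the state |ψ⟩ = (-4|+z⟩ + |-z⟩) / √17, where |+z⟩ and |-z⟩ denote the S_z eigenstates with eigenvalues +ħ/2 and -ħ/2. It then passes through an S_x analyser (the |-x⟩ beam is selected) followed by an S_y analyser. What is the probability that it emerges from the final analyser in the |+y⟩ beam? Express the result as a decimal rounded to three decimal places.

First analyser (S_x): P(|-x⟩) = |⟨-x|ψ⟩|² = 25/34.
After stage 1 the state is |-x⟩; P(|+y⟩) = |⟨+y|-x⟩|² = 1/2.
Joint probability = 25/34 × 1/2 = 0.368.

0.368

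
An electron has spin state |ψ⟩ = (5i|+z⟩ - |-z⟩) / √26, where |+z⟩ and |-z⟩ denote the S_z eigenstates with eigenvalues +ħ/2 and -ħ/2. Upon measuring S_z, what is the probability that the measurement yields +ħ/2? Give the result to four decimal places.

0.9615

The +ħ/2 outcome corresponds to |+z⟩. Its amplitude in |ψ⟩ is 5i/√26.
P = |5i|² / 26 = 25/26.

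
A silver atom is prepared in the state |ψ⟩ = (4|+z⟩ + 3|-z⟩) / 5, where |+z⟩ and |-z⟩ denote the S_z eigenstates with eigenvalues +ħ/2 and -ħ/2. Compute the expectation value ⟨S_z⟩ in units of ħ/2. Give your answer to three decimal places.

⟨σ_z⟩ = |a|² - |b|² divided by |a|²+|b|², with a, b the |+z⟩, |-z⟩ amplitudes.
= (16 - 9)/25 = 7/25.
⟨S_z⟩ = (ħ/2)·⟨σ_z⟩.

0.280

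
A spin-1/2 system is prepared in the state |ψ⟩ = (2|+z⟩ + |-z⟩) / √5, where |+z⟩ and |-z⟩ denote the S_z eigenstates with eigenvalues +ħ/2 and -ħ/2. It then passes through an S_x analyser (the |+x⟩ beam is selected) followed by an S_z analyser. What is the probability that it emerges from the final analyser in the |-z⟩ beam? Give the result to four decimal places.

First analyser (S_x): P(|+x⟩) = |⟨+x|ψ⟩|² = 9/10.
After stage 1 the state is |+x⟩; P(|-z⟩) = |⟨-z|+x⟩|² = 1/2.
Joint probability = 9/10 × 1/2 = 0.4500.

0.4500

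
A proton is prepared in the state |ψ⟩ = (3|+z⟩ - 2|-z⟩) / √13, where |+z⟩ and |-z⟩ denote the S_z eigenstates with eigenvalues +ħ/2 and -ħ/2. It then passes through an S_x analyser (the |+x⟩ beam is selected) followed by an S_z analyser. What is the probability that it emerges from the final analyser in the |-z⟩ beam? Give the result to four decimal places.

0.0192

First analyser (S_x): P(|+x⟩) = |⟨+x|ψ⟩|² = 1/26.
After stage 1 the state is |+x⟩; P(|-z⟩) = |⟨-z|+x⟩|² = 1/2.
Joint probability = 1/26 × 1/2 = 0.0192.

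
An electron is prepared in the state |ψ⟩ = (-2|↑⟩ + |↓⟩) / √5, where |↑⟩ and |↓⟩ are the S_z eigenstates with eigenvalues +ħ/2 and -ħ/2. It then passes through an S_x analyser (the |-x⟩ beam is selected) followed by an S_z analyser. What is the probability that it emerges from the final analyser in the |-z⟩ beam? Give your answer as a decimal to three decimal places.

First analyser (S_x): P(|-x⟩) = |⟨-x|ψ⟩|² = 9/10.
After stage 1 the state is |-x⟩; P(|-z⟩) = |⟨-z|-x⟩|² = 1/2.
Joint probability = 9/10 × 1/2 = 0.450.

0.450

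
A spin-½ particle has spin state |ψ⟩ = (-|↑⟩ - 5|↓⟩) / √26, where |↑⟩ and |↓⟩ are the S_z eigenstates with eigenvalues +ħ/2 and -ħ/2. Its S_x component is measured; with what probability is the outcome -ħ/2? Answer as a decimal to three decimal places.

0.308

|-x⟩ = (|↑⟩ - |↓⟩)/√2, so ⟨-x|ψ⟩ = (4) / (√2·√26).
P = |4|² / 52 = 16/52.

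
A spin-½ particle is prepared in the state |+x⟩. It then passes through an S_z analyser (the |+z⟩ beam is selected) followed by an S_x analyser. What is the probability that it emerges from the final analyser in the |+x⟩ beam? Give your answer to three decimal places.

First analyser (S_z): from |+x⟩, P(|+z⟩) = 1/2.
After stage 1 the state is |+z⟩; P(|+x⟩) = |⟨+x|+z⟩|² = 1/2.
Joint probability = 1/2 × 1/2 = 0.250.

0.250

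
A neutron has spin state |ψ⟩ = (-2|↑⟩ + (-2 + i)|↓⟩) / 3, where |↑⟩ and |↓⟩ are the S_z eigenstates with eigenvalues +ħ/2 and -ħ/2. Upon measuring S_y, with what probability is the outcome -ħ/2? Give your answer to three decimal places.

0.722

|-y⟩ = (|↑⟩ - i|↓⟩)/√2, so ⟨-y|ψ⟩ = (-3 - 2i) / (√2·3).
P = |-3 - 2i|² / 18 = 13/18.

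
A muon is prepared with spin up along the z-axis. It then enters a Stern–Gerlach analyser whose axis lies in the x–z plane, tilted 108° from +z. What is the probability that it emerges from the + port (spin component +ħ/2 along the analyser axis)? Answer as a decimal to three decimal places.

For spin-½, the probability of finding spin-up along an axis at angle θ to the initial spin direction is cos²(θ/2); spin-down is sin²(θ/2).
θ = 108°, so P = cos²(54°) ≈ 0.345.

0.345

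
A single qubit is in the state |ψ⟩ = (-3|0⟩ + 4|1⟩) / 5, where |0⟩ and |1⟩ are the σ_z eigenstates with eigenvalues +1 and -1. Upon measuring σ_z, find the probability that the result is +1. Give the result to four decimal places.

0.3600

The +1 outcome corresponds to |0⟩. Its amplitude in |ψ⟩ is -3/5.
P = |-3|² / 25 = 9/25.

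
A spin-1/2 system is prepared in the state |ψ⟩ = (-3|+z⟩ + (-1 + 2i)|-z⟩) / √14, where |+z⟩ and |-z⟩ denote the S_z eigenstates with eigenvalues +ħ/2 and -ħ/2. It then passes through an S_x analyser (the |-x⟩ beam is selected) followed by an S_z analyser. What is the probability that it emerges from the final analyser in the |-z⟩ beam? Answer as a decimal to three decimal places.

0.143

First analyser (S_x): P(|-x⟩) = |⟨-x|ψ⟩|² = 8/28.
After stage 1 the state is |-x⟩; P(|-z⟩) = |⟨-z|-x⟩|² = 1/2.
Joint probability = 8/28 × 1/2 = 0.143.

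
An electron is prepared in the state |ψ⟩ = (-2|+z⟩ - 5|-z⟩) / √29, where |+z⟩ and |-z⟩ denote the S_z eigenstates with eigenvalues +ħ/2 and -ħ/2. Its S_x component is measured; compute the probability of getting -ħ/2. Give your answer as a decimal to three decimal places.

0.155

|-x⟩ = (|+z⟩ - |-z⟩)/√2, so ⟨-x|ψ⟩ = (3) / (√2·√29).
P = |3|² / 58 = 9/58.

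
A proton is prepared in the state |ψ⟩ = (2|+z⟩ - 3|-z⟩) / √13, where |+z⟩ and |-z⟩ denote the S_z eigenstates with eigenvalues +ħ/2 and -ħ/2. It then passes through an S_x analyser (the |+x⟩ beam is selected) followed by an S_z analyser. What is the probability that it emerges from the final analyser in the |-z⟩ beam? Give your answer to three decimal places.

0.019

First analyser (S_x): P(|+x⟩) = |⟨+x|ψ⟩|² = 1/26.
After stage 1 the state is |+x⟩; P(|-z⟩) = |⟨-z|+x⟩|² = 1/2.
Joint probability = 1/26 × 1/2 = 0.019.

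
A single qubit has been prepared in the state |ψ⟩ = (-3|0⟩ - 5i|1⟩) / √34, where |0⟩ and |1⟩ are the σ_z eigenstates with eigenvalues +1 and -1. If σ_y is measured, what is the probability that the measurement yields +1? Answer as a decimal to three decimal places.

|+y⟩ = (|0⟩ + i|1⟩)/√2, so ⟨+y|ψ⟩ = (-8) / (√2·√34).
P = |-8|² / 68 = 64/68.

0.941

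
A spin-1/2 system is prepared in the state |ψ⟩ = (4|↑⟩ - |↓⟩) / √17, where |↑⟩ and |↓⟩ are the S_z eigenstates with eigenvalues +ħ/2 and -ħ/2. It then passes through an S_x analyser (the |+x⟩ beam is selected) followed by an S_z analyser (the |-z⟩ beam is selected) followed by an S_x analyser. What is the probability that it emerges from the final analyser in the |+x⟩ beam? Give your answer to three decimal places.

First analyser (S_x): P(|+x⟩) = |⟨+x|ψ⟩|² = 9/34.
After stage 1 the state is |+x⟩; P(|-z⟩) = |⟨-z|+x⟩|² = 1/2.
After stage 2 the state is |-z⟩; P(|+x⟩) = |⟨+x|-z⟩|² = 1/2.
Joint probability = 9/34 × 1/2 × 1/2 = 0.066.

0.066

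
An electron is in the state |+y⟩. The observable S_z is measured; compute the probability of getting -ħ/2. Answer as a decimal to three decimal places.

In the S_z basis, |+y⟩ = (|+z⟩ + i|-z⟩)/√2 and |-z⟩ = |-z⟩.
|⟨-z|+y⟩|² = 1/2.

0.500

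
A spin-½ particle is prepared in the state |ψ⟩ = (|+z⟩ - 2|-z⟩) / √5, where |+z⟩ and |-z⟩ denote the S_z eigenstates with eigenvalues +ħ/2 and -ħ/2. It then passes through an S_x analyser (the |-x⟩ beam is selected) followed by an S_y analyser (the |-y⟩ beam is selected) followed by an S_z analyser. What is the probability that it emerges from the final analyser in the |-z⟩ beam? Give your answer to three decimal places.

First analyser (S_x): P(|-x⟩) = |⟨-x|ψ⟩|² = 9/10.
After stage 1 the state is |-x⟩; P(|-y⟩) = |⟨-y|-x⟩|² = 1/2.
After stage 2 the state is |-y⟩; P(|-z⟩) = |⟨-z|-y⟩|² = 1/2.
Joint probability = 9/10 × 1/2 × 1/2 = 0.225.

0.225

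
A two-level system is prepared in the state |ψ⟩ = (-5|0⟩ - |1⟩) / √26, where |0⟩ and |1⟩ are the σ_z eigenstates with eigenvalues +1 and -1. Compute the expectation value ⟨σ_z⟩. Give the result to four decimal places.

⟨σ_z⟩ = |a|² - |b|² divided by |a|²+|b|², with a, b the |0⟩, |1⟩ amplitudes.
= (25 - 1)/26 = 24/26.

0.9231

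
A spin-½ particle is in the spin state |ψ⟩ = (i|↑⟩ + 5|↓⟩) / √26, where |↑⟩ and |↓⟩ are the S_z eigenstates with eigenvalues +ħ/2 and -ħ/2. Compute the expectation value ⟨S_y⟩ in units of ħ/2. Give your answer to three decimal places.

⟨σ_y⟩ = 2 Im(a* b)/(|a|²+|b|²) with a = i, b = 5.
a* b = -5i, so ⟨σ_y⟩ = -10/26.
⟨S_y⟩ = (ħ/2)·⟨σ_y⟩.

-0.385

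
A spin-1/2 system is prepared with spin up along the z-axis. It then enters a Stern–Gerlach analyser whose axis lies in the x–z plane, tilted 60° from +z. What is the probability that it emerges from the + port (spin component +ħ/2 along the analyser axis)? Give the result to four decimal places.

For spin-½, the probability of finding spin-up along an axis at angle θ to the initial spin direction is cos²(θ/2); spin-down is sin²(θ/2).
θ = 60°, so P = cos²(30°) ≈ 0.7500.

0.7500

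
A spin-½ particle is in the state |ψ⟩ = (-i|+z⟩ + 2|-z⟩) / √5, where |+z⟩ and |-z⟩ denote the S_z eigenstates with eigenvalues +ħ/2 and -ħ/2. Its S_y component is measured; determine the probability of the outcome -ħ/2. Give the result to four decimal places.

|-y⟩ = (|+z⟩ - i|-z⟩)/√2, so ⟨-y|ψ⟩ = (i) / (√2·√5).
P = |i|² / 10 = 1/10.

0.1000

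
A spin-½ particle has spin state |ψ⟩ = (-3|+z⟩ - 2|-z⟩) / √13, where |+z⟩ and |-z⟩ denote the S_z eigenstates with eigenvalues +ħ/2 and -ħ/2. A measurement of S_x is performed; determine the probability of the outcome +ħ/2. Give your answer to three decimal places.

|+x⟩ = (|+z⟩ + |-z⟩)/√2, so ⟨+x|ψ⟩ = (-5) / (√2·√13).
P = |-5|² / 26 = 25/26.

0.962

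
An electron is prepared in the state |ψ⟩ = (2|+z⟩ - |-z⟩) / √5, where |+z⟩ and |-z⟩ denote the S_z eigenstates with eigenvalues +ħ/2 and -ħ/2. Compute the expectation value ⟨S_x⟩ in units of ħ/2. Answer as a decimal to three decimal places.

⟨σ_x⟩ = 2 Re(a* b)/(|a|²+|b|²) with a = 2, b = -1.
a* b = -2, so ⟨σ_x⟩ = -4/5.
⟨S_x⟩ = (ħ/2)·⟨σ_x⟩.

-0.800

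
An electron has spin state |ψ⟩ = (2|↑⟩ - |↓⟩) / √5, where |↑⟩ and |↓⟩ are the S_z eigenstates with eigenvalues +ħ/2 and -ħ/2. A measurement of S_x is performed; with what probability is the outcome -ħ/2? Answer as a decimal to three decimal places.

|-x⟩ = (|↑⟩ - |↓⟩)/√2, so ⟨-x|ψ⟩ = (3) / (√2·√5).
P = |3|² / 10 = 9/10.

0.900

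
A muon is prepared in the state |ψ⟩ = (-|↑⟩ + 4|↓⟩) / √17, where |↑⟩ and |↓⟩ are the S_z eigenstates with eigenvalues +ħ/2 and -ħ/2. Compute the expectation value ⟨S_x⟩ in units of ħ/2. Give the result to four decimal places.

⟨σ_x⟩ = 2 Re(a* b)/(|a|²+|b|²) with a = -1, b = 4.
a* b = -4, so ⟨σ_x⟩ = -8/17.
⟨S_x⟩ = (ħ/2)·⟨σ_x⟩.

-0.4706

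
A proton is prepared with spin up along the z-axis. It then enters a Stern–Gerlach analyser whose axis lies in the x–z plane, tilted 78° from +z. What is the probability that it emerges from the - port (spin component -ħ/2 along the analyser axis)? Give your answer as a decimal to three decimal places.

0.396

For spin-½, the probability of finding spin-up along an axis at angle θ to the initial spin direction is cos²(θ/2); spin-down is sin²(θ/2).
θ = 78°, so P = sin²(39°) ≈ 0.396.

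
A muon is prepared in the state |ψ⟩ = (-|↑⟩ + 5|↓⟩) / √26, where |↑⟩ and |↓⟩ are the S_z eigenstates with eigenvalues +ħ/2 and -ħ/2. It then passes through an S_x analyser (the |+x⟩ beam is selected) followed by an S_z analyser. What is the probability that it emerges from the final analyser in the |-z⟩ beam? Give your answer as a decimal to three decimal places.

First analyser (S_x): P(|+x⟩) = |⟨+x|ψ⟩|² = 16/52.
After stage 1 the state is |+x⟩; P(|-z⟩) = |⟨-z|+x⟩|² = 1/2.
Joint probability = 16/52 × 1/2 = 0.154.

0.154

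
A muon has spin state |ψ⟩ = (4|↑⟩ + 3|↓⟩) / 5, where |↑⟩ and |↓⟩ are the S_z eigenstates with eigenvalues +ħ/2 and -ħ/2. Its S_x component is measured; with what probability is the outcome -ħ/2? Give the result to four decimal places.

|-x⟩ = (|↑⟩ - |↓⟩)/√2, so ⟨-x|ψ⟩ = (1) / (√2·5).
P = |1|² / 50 = 1/50.

0.0200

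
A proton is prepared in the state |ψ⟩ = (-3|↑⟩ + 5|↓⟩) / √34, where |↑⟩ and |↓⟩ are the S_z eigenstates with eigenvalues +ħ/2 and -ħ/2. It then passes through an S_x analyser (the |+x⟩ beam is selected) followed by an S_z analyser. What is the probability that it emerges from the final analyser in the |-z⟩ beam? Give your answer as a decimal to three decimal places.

0.029

First analyser (S_x): P(|+x⟩) = |⟨+x|ψ⟩|² = 4/68.
After stage 1 the state is |+x⟩; P(|-z⟩) = |⟨-z|+x⟩|² = 1/2.
Joint probability = 4/68 × 1/2 = 0.029.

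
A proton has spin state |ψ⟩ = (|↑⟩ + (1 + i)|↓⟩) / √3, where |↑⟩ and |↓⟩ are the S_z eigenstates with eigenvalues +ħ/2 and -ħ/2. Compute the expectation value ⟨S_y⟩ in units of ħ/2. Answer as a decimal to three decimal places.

⟨σ_y⟩ = 2 Im(a* b)/(|a|²+|b|²) with a = 1, b = (1 + i).
a* b = (1 + i), so ⟨σ_y⟩ = 2/3.
⟨S_y⟩ = (ħ/2)·⟨σ_y⟩.

0.667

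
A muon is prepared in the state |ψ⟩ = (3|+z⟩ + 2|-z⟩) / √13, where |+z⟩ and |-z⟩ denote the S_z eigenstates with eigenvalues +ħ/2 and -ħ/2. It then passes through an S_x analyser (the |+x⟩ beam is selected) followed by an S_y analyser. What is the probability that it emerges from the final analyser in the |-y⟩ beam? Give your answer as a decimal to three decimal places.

0.481

First analyser (S_x): P(|+x⟩) = |⟨+x|ψ⟩|² = 25/26.
After stage 1 the state is |+x⟩; P(|-y⟩) = |⟨-y|+x⟩|² = 1/2.
Joint probability = 25/26 × 1/2 = 0.481.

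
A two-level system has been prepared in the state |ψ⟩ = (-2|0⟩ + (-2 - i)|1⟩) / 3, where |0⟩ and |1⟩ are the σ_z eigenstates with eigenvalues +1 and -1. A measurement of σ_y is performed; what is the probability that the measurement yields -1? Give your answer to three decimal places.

0.278

|-y⟩ = (|0⟩ - i|1⟩)/√2, so ⟨-y|ψ⟩ = (-1 - 2i) / (√2·3).
P = |-1 - 2i|² / 18 = 5/18.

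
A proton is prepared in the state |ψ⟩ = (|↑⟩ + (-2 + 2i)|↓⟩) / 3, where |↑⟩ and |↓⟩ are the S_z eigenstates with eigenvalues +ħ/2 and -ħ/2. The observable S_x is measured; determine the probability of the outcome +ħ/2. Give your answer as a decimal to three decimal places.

|+x⟩ = (|↑⟩ + |↓⟩)/√2, so ⟨+x|ψ⟩ = (-1 + 2i) / (√2·3).
P = |-1 + 2i|² / 18 = 5/18.

0.278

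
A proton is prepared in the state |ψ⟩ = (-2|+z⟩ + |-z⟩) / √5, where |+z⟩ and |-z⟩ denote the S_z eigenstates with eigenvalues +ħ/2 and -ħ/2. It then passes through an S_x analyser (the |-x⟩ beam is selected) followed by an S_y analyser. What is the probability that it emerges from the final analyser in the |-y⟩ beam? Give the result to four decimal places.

0.4500

First analyser (S_x): P(|-x⟩) = |⟨-x|ψ⟩|² = 9/10.
After stage 1 the state is |-x⟩; P(|-y⟩) = |⟨-y|-x⟩|² = 1/2.
Joint probability = 9/10 × 1/2 = 0.4500.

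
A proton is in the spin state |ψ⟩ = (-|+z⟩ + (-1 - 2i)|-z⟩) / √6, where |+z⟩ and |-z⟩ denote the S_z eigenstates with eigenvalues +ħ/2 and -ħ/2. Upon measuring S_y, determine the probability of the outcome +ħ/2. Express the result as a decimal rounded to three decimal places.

|+y⟩ = (|+z⟩ + i|-z⟩)/√2, so ⟨+y|ψ⟩ = (-3 + i) / (√2·√6).
P = |-3 + i|² / 12 = 10/12.

0.833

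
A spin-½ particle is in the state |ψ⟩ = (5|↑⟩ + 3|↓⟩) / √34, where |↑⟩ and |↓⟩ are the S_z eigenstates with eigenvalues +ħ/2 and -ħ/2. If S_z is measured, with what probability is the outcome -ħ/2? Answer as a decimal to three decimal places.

0.265

The -ħ/2 outcome corresponds to |↓⟩. Its amplitude in |ψ⟩ is 3/√34.
P = |3|² / 34 = 9/34.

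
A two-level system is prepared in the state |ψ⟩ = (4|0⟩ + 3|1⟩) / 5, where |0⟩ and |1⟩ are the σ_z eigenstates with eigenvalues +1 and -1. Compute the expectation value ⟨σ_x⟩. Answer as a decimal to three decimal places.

⟨σ_x⟩ = 2 Re(a* b)/(|a|²+|b|²) with a = 4, b = 3.
a* b = 12, so ⟨σ_x⟩ = 24/25.

0.960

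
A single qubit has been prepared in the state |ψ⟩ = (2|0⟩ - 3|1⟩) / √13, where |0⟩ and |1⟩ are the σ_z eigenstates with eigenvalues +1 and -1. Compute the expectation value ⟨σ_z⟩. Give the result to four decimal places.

-0.3846

⟨σ_z⟩ = |a|² - |b|² divided by |a|²+|b|², with a, b the |0⟩, |1⟩ amplitudes.
= (4 - 9)/13 = -5/13.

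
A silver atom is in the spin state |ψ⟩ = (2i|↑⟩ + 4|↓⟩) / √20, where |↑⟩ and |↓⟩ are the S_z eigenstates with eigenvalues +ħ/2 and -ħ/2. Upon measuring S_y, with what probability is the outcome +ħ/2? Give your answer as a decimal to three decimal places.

0.100

|+y⟩ = (|↑⟩ + i|↓⟩)/√2, so ⟨+y|ψ⟩ = (-2i) / (√2·√20).
P = |-2i|² / 40 = 4/40.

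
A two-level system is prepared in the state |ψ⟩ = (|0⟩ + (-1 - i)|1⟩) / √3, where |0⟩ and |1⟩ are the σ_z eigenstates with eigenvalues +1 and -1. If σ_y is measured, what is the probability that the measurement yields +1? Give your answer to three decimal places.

0.167

|+y⟩ = (|0⟩ + i|1⟩)/√2, so ⟨+y|ψ⟩ = (i) / (√2·√3).
P = |i|² / 6 = 1/6.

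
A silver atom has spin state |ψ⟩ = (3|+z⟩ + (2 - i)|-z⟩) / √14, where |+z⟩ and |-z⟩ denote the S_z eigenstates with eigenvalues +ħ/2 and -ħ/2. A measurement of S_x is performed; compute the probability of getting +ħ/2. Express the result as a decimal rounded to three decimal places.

|+x⟩ = (|+z⟩ + |-z⟩)/√2, so ⟨+x|ψ⟩ = (5 - i) / (√2·√14).
P = |5 - i|² / 28 = 26/28.

0.929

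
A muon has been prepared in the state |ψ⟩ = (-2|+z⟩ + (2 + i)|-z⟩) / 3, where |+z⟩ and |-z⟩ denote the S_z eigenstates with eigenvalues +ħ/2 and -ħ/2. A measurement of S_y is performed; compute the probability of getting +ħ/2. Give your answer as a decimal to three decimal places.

0.278

|+y⟩ = (|+z⟩ + i|-z⟩)/√2, so ⟨+y|ψ⟩ = (-1 - 2i) / (√2·3).
P = |-1 - 2i|² / 18 = 5/18.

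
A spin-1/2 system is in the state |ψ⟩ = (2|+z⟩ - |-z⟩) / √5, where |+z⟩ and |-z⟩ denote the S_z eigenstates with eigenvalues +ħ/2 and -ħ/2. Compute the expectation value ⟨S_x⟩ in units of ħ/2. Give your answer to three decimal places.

⟨σ_x⟩ = 2 Re(a* b)/(|a|²+|b|²) with a = 2, b = -1.
a* b = -2, so ⟨σ_x⟩ = -4/5.
⟨S_x⟩ = (ħ/2)·⟨σ_x⟩.

-0.800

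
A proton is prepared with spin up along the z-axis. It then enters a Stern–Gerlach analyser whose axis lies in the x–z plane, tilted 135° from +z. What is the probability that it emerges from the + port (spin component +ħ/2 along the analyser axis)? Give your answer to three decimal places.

0.146

For spin-½, the probability of finding spin-up along an axis at angle θ to the initial spin direction is cos²(θ/2); spin-down is sin²(θ/2).
θ = 135°, so P = cos²(67.5°) ≈ 0.146.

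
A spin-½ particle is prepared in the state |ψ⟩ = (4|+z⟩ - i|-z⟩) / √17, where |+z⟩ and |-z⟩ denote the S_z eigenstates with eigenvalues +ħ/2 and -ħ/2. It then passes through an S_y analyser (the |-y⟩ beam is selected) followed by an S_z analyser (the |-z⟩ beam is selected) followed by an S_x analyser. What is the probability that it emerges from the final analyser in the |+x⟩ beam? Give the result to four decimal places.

0.1838

First analyser (S_y): P(|-y⟩) = |⟨-y|ψ⟩|² = 25/34.
After stage 1 the state is |-y⟩; P(|-z⟩) = |⟨-z|-y⟩|² = 1/2.
After stage 2 the state is |-z⟩; P(|+x⟩) = |⟨+x|-z⟩|² = 1/2.
Joint probability = 25/34 × 1/2 × 1/2 = 0.1838.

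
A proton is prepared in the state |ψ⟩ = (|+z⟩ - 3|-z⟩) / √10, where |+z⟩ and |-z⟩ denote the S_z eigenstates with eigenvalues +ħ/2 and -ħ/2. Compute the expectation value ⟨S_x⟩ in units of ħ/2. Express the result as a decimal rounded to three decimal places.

⟨σ_x⟩ = 2 Re(a* b)/(|a|²+|b|²) with a = 1, b = -3.
a* b = -3, so ⟨σ_x⟩ = -6/10.
⟨S_x⟩ = (ħ/2)·⟨σ_x⟩.

-0.600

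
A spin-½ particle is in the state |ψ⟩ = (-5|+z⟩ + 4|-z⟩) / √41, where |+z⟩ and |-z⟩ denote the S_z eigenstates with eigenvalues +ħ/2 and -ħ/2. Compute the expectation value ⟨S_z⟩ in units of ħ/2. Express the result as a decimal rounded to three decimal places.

⟨σ_z⟩ = |a|² - |b|² divided by |a|²+|b|², with a, b the |+z⟩, |-z⟩ amplitudes.
= (25 - 16)/41 = 9/41.
⟨S_z⟩ = (ħ/2)·⟨σ_z⟩.

0.220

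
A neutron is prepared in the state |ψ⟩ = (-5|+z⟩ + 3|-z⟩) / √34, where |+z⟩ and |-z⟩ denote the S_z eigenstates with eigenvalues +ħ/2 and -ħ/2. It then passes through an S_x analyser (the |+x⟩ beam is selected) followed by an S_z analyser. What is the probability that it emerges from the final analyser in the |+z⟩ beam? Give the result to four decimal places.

First analyser (S_x): P(|+x⟩) = |⟨+x|ψ⟩|² = 4/68.
After stage 1 the state is |+x⟩; P(|+z⟩) = |⟨+z|+x⟩|² = 1/2.
Joint probability = 4/68 × 1/2 = 0.0294.

0.0294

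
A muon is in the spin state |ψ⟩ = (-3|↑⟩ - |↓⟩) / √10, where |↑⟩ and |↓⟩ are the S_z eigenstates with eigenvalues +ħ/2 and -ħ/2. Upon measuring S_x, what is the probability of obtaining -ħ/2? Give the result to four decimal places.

0.2000

|-x⟩ = (|↑⟩ - |↓⟩)/√2, so ⟨-x|ψ⟩ = (-2) / (√2·√10).
P = |-2|² / 20 = 4/20.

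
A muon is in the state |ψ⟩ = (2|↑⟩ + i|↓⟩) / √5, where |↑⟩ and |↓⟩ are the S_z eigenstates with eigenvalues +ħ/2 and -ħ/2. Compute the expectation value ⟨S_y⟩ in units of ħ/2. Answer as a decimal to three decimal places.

⟨σ_y⟩ = 2 Im(a* b)/(|a|²+|b|²) with a = 2, b = i.
a* b = 2i, so ⟨σ_y⟩ = 4/5.
⟨S_y⟩ = (ħ/2)·⟨σ_y⟩.

0.800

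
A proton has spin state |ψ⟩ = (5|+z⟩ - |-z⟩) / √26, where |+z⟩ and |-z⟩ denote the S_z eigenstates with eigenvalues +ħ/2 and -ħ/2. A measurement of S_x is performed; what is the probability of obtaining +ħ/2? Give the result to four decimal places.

|+x⟩ = (|+z⟩ + |-z⟩)/√2, so ⟨+x|ψ⟩ = (4) / (√2·√26).
P = |4|² / 52 = 16/52.

0.3077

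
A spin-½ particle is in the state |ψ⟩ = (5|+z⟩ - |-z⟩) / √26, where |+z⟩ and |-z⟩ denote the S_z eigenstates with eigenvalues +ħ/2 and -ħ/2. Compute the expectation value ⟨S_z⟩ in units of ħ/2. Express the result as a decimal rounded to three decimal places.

0.923

⟨σ_z⟩ = |a|² - |b|² divided by |a|²+|b|², with a, b the |+z⟩, |-z⟩ amplitudes.
= (25 - 1)/26 = 24/26.
⟨S_z⟩ = (ħ/2)·⟨σ_z⟩.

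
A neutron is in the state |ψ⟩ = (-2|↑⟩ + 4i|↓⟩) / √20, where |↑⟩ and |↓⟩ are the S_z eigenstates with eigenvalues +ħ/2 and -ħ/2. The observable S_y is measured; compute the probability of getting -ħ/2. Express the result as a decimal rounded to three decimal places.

|-y⟩ = (|↑⟩ - i|↓⟩)/√2, so ⟨-y|ψ⟩ = (-6) / (√2·√20).
P = |-6|² / 40 = 36/40.

0.900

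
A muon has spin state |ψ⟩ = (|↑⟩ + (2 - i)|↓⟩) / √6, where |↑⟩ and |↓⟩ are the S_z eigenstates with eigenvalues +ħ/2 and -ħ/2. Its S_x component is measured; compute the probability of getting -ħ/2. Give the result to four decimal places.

0.1667

|-x⟩ = (|↑⟩ - |↓⟩)/√2, so ⟨-x|ψ⟩ = (-1 + i) / (√2·√6).
P = |-1 + i|² / 12 = 2/12.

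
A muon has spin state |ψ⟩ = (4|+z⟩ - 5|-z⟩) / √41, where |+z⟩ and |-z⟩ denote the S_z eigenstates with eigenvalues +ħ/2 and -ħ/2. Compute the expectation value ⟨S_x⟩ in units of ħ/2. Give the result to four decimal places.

-0.9756

⟨σ_x⟩ = 2 Re(a* b)/(|a|²+|b|²) with a = 4, b = -5.
a* b = -20, so ⟨σ_x⟩ = -40/41.
⟨S_x⟩ = (ħ/2)·⟨σ_x⟩.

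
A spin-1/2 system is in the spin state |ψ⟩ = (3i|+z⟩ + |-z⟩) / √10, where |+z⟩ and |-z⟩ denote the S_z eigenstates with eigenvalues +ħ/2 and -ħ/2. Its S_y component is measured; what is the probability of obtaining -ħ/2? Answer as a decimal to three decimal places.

0.800

|-y⟩ = (|+z⟩ - i|-z⟩)/√2, so ⟨-y|ψ⟩ = (4i) / (√2·√10).
P = |4i|² / 20 = 16/20.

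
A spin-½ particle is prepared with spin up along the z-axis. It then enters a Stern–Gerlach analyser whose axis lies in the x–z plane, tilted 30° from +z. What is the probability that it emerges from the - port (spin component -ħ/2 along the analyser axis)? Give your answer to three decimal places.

0.067

For spin-½, the probability of finding spin-up along an axis at angle θ to the initial spin direction is cos²(θ/2); spin-down is sin²(θ/2).
θ = 30°, so P = sin²(15°) ≈ 0.067.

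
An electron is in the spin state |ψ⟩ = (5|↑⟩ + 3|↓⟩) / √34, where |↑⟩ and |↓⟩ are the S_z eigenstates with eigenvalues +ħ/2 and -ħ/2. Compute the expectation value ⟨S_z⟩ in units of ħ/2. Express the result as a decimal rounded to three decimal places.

⟨σ_z⟩ = |a|² - |b|² divided by |a|²+|b|², with a, b the |↑⟩, |↓⟩ amplitudes.
= (25 - 9)/34 = 16/34.
⟨S_z⟩ = (ħ/2)·⟨σ_z⟩.

0.471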